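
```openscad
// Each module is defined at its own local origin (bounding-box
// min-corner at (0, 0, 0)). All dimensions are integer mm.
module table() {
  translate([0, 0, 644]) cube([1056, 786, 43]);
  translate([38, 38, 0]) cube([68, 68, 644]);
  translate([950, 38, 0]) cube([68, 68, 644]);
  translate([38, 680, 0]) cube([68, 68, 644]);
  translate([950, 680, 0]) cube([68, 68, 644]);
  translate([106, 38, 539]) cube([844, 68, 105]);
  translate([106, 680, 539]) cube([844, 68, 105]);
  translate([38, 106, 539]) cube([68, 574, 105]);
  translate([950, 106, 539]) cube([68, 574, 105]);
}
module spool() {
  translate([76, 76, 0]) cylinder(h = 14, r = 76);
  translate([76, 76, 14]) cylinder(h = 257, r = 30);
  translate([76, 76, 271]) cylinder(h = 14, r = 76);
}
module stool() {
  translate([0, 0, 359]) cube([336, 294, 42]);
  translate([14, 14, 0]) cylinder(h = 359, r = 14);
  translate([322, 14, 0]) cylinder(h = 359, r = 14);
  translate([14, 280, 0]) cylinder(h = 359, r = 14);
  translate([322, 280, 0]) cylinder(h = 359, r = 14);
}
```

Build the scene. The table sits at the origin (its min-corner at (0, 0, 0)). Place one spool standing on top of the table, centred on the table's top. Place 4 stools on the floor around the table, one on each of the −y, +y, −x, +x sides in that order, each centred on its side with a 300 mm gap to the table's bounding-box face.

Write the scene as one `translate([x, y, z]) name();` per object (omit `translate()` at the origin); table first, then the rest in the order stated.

table();
translate([452, 317, 687]) spool();
translate([360, -594, 0]) stool();
translate([360, 1086, 0]) stool();
translate([-636, 246, 0]) stool();
translate([1356, 246, 0]) stool();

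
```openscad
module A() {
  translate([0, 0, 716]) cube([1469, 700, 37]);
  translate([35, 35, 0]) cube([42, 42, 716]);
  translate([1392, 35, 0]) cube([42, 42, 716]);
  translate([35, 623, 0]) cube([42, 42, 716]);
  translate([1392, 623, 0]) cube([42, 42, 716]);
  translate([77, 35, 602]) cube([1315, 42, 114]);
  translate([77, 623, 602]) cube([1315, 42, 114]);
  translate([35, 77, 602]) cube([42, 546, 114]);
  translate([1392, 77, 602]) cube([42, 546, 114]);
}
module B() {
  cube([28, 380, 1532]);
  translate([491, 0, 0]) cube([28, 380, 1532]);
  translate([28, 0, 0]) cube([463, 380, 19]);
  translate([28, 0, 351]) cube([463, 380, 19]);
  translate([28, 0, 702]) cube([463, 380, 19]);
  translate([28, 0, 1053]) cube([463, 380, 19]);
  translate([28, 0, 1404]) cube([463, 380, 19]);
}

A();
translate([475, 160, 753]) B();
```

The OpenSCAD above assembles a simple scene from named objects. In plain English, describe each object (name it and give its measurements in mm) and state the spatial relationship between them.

A is a table: top 1469 mm (x) × 700 mm (y), 37 mm thick, upper face at z = 753 mm, on four 42×42 mm square legs, each inset 35 mm from the nearest pair of top edges, running from z = 0 to the bottom of the top. Four apron rails, 42 mm thick and 114 mm tall, run between adjacent legs with their top edges flush with the underside of the top and their outer faces flush with the legs' outer faces.

B is a bookshelf 519 mm wide overall, 380 mm deep and 1532 mm tall. The two sides are 28 mm thick vertical panels. 5 horizontal shelves of 19 mm thickness span between the inner faces of the sides; the lowest shelf sits on the floor and shelves are stacked with a clear vertical gap of 332 mm between each pair.

The bookshelf is on top of the table, centred.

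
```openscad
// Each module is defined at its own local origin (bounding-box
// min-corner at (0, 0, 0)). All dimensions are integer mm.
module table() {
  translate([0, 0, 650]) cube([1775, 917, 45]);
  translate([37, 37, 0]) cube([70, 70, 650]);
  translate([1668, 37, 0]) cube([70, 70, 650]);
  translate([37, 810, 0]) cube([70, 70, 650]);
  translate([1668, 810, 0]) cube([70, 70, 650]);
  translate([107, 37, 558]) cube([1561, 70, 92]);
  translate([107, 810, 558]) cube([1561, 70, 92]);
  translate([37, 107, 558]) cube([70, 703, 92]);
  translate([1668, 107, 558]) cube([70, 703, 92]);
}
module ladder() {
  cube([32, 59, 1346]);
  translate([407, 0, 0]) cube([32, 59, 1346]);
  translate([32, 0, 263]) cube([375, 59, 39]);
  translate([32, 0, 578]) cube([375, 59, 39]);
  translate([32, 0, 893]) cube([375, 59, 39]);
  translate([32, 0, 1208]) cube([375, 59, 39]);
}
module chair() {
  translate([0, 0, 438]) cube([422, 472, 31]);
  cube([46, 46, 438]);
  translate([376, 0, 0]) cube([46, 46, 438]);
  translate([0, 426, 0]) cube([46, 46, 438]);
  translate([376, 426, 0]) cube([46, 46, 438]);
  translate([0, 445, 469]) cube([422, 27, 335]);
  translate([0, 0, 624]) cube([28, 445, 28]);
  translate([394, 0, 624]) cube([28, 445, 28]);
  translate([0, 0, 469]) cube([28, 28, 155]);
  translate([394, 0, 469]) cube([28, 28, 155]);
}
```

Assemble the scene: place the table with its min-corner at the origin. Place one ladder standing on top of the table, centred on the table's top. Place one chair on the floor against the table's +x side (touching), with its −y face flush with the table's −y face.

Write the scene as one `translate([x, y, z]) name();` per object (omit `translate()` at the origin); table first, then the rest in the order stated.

table();
translate([668, 429, 695]) ladder();
translate([1775, 0, 0]) chair();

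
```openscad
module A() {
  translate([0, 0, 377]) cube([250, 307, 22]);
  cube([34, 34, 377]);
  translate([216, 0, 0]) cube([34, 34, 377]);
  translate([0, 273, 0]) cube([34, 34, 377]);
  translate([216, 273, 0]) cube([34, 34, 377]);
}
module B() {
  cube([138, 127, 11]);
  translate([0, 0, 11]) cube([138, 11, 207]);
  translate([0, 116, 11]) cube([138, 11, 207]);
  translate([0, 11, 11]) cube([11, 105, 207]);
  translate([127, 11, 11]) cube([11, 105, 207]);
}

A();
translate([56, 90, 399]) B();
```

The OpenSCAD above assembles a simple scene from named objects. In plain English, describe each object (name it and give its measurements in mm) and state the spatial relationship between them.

A is a four-legged stool. The seat is a 250×307×22 mm slab whose top surface is at z = 399 mm; four square legs, each 34×34 mm in cross-section, run from the floor (z = 0) to the underside of the seat, each flush with a corner of the seat.

B is an open-topped rectangular box: outside dimensions 138×127×218 mm, with a uniform wall and base thickness of 11 mm. The base is a full 138×127 slab on the floor; four walls sit on top of the base. The front and back walls (the −y and +y sides) span the full width; the two side walls fit between them.

The open box is on top of the stool, centred.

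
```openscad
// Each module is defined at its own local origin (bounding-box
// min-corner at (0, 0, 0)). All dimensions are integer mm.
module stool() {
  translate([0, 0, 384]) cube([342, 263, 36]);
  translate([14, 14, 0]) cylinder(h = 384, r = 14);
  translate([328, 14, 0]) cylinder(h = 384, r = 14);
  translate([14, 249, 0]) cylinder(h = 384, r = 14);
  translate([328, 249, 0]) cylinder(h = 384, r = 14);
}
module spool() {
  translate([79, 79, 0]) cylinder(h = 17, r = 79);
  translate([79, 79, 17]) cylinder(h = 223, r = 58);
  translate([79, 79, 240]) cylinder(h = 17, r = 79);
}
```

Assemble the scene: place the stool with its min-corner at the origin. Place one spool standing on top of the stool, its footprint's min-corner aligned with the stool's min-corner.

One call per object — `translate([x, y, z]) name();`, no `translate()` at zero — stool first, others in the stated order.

stool();
translate([0, 0, 420]) spool();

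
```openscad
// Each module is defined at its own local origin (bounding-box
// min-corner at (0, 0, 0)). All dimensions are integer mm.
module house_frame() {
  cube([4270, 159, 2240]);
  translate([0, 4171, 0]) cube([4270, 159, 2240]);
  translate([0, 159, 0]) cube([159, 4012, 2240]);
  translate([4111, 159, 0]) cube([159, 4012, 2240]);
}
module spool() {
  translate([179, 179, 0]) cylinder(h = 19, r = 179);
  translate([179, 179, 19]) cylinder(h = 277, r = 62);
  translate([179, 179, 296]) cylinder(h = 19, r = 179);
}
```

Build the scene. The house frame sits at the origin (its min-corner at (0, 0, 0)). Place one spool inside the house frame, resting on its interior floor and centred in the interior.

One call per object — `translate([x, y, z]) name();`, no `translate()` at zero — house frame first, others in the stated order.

house_frame();
translate([1956, 1986, 0]) spool();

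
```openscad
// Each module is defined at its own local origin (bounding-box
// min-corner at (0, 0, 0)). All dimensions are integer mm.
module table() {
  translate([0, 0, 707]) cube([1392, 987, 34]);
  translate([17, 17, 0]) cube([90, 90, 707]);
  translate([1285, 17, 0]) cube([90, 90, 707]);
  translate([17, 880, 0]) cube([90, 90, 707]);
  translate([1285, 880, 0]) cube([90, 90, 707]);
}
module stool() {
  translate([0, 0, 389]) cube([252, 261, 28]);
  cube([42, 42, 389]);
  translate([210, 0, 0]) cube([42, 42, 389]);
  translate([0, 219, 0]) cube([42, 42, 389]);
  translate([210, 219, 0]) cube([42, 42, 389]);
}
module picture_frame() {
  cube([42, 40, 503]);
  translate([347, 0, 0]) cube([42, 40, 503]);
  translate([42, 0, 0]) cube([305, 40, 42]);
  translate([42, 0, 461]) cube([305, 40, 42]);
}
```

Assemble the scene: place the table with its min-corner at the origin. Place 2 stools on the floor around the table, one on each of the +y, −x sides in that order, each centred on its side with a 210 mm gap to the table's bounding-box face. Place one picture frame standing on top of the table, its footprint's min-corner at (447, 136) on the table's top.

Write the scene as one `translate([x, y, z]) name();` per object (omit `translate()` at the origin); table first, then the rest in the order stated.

table();
translate([570, 1197, 0]) stool();
translate([-462, 363, 0]) stool();
translate([447, 136, 741]) picture_frame();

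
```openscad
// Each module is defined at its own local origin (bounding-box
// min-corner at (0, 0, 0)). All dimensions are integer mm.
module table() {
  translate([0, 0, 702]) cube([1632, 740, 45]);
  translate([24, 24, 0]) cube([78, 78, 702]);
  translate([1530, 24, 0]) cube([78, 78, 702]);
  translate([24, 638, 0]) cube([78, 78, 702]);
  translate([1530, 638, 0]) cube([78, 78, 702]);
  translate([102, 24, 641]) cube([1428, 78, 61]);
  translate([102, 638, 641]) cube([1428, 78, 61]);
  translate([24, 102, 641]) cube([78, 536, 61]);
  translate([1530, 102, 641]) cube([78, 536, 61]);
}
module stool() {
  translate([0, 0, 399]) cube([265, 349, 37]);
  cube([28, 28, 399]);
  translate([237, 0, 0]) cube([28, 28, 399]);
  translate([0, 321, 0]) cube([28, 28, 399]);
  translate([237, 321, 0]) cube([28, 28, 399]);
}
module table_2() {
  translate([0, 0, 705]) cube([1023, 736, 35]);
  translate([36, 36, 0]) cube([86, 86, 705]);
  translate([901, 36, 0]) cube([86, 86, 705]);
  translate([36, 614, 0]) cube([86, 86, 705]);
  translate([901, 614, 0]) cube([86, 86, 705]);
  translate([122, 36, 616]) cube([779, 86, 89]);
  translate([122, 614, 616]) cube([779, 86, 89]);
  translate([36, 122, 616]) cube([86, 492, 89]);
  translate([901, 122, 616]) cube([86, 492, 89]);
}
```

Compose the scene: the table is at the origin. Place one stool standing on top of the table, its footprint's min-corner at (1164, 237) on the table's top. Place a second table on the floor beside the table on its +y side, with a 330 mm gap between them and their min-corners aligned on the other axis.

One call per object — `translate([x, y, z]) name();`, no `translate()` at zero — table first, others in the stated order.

table();
translate([1164, 237, 747]) stool();
translate([0, 1070, 0]) table_2();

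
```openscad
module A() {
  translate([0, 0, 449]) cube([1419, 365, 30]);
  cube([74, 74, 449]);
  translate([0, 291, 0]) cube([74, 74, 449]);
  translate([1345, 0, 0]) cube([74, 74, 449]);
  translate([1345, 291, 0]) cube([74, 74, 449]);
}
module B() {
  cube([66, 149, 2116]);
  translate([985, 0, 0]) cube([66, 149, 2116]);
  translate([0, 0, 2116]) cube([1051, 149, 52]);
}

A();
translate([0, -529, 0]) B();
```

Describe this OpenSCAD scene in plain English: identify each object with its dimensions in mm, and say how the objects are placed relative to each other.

A is a long wooden bench with a 1419 mm (x) × 365 mm (y) seat, 30 mm thick, its top surface 479 mm above the floor. Four 74 mm square legs at the seat corners, flush with the edges, run from z = 0 to the seat underside.

B is a rectangular door frame: two vertical jambs of 66×149 mm section, 2116 mm tall, with a clear opening 919 mm wide between their inner faces. A header 52 mm tall and 149 mm deep lies on top of the jambs and spans the full outside width.

The door frame is on the floor beside the bench on its −y side.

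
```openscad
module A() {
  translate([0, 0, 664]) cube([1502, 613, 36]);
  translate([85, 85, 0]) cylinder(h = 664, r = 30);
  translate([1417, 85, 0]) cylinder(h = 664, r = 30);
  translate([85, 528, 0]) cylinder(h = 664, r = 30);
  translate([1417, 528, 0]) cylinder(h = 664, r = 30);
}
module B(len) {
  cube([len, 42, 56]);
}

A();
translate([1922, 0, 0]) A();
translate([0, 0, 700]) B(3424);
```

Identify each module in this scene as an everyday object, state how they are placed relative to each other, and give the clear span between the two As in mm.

A is a table. B is a beam. A beam spans the tops of two tables. The clear span between the two tables is 420 mm.

Second table starts at x = 1922; first ends at x = 1502; clear span = 1922 − 1502 = 420 mm.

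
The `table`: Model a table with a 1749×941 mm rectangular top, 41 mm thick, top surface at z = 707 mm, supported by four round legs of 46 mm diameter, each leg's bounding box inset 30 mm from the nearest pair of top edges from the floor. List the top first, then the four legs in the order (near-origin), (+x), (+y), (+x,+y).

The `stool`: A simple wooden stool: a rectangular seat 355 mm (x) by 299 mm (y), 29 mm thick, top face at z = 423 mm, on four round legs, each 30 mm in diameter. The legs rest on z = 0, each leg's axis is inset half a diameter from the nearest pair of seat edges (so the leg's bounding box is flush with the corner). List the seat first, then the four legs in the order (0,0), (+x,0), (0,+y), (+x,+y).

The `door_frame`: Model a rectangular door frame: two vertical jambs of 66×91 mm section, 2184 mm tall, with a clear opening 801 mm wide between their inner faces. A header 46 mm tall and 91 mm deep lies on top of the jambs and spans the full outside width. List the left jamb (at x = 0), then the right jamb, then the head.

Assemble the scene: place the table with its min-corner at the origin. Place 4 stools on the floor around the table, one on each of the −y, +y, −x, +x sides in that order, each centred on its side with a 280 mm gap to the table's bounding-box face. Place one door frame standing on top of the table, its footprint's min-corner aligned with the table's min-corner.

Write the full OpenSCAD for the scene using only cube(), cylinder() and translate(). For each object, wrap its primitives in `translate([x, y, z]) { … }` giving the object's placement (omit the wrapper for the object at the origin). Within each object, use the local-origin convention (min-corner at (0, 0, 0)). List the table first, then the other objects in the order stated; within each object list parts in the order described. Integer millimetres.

translate([0, 0, 666]) cube([1749, 941, 41]);
translate([53, 53, 0]) cylinder(h = 666, r = 23);
translate([1696, 53, 0]) cylinder(h = 666, r = 23);
translate([53, 888, 0]) cylinder(h = 666, r = 23);
translate([1696, 888, 0]) cylinder(h = 666, r = 23);
translate([697, -579, 0]) {
  translate([0, 0, 394]) cube([355, 299, 29]);
  translate([15, 15, 0]) cylinder(h = 394, r = 15);
  translate([340, 15, 0]) cylinder(h = 394, r = 15);
  translate([15, 284, 0]) cylinder(h = 394, r = 15);
  translate([340, 284, 0]) cylinder(h = 394, r = 15);
}
translate([697, 1221, 0]) {
  translate([0, 0, 394]) cube([355, 299, 29]);
  translate([15, 15, 0]) cylinder(h = 394, r = 15);
  translate([340, 15, 0]) cylinder(h = 394, r = 15);
  translate([15, 284, 0]) cylinder(h = 394, r = 15);
  translate([340, 284, 0]) cylinder(h = 394, r = 15);
}
translate([-635, 321, 0]) {
  translate([0, 0, 394]) cube([355, 299, 29]);
  translate([15, 15, 0]) cylinder(h = 394, r = 15);
  translate([340, 15, 0]) cylinder(h = 394, r = 15);
  translate([15, 284, 0]) cylinder(h = 394, r = 15);
  translate([340, 284, 0]) cylinder(h = 394, r = 15);
}
translate([2029, 321, 0]) {
  translate([0, 0, 394]) cube([355, 299, 29]);
  translate([15, 15, 0]) cylinder(h = 394, r = 15);
  translate([340, 15, 0]) cylinder(h = 394, r = 15);
  translate([15, 284, 0]) cylinder(h = 394, r = 15);
  translate([340, 284, 0]) cylinder(h = 394, r = 15);
}
translate([0, 0, 707]) {
  cube([66, 91, 2184]);
  translate([867, 0, 0]) cube([66, 91, 2184]);
  translate([0, 0, 2184]) cube([933, 91, 46]);
}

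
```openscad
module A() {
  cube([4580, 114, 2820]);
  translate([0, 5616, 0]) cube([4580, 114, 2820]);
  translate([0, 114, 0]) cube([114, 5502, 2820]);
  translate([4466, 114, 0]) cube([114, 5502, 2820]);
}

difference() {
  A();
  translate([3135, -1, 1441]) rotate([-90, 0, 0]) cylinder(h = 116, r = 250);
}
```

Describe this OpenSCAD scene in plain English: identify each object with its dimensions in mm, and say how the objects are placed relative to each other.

A is the wall frame of a small rectangular building: four walls, each 2820 mm tall and 114 mm thick, enclosing a footprint 4580 mm (x) by 5730 mm (y) outside-to-outside, with no floor or roof. The front and back walls (the −y and +y sides) span the full width; the two side walls fit between them.

The house frame has a circular hole of radius 250 mm through its front wall, centred at (x = 3135, z = 1441).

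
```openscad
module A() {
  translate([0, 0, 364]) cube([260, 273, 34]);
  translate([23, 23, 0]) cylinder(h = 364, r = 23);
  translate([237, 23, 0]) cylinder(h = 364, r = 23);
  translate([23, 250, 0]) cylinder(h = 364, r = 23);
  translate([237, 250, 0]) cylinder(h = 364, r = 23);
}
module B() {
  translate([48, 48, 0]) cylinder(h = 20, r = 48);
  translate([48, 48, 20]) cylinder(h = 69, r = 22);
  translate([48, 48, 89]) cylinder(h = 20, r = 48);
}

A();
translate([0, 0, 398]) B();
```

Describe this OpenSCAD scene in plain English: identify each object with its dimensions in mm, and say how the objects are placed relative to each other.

A is a four-legged stool. The seat is a 260×273×34 mm slab whose top surface is at z = 398 mm; four round legs, each 46 mm in diameter, run from the floor (z = 0) to the underside of the seat, each leg's axis is inset half a diameter from the nearest pair of seat edges (so the leg's bounding box is flush with the corner).

B is a spool: two coaxial disc flanges of radius 48 mm and thickness 20 mm, joined by a core cylinder of radius 22 mm and height 69 mm. The lower flange rests on z = 0 and the three cylinders share a vertical axis.

The spool is on top of the stool.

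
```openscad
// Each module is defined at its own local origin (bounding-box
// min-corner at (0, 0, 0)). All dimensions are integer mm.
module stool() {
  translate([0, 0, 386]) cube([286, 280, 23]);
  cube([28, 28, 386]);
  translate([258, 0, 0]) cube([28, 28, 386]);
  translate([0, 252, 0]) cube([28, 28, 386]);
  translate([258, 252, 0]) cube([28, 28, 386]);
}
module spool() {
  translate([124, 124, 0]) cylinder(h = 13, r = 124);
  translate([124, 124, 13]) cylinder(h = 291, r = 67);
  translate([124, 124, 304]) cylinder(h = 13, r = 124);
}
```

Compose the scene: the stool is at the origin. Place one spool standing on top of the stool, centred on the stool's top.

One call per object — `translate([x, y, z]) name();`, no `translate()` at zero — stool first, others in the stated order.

stool();
translate([19, 16, 409]) spool();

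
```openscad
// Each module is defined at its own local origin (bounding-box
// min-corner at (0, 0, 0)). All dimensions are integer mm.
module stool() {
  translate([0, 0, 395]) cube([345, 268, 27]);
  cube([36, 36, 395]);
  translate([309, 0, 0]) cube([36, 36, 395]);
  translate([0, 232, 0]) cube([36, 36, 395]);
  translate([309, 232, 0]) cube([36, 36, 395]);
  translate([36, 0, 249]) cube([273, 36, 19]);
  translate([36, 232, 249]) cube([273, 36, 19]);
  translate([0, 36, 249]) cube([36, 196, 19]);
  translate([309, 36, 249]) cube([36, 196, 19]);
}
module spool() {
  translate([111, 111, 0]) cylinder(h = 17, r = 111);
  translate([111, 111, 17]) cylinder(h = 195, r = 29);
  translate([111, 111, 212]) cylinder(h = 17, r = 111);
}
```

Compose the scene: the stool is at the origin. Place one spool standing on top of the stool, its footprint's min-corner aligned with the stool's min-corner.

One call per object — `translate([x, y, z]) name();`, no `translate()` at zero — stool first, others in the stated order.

stool();
translate([0, 0, 422]) spool();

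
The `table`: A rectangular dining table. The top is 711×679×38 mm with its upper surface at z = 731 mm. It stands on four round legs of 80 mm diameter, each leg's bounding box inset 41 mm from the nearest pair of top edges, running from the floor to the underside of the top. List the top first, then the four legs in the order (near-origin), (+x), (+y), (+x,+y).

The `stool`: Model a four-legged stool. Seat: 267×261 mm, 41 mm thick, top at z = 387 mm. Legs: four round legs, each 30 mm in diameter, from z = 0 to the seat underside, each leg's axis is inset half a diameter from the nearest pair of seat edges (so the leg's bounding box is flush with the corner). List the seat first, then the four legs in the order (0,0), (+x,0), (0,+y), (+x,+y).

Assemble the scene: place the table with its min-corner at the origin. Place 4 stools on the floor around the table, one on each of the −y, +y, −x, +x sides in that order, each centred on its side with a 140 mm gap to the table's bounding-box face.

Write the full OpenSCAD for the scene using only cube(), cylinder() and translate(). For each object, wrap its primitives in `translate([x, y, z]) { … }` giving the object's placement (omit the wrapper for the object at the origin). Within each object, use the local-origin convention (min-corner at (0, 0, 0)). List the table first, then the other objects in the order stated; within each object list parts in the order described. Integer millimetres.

translate([0, 0, 693]) cube([711, 679, 38]);
translate([81, 81, 0]) cylinder(h = 693, r = 40);
translate([630, 81, 0]) cylinder(h = 693, r = 40);
translate([81, 598, 0]) cylinder(h = 693, r = 40);
translate([630, 598, 0]) cylinder(h = 693, r = 40);
translate([222, -401, 0]) {
  translate([0, 0, 346]) cube([267, 261, 41]);
  translate([15, 15, 0]) cylinder(h = 346, r = 15);
  translate([252, 15, 0]) cylinder(h = 346, r = 15);
  translate([15, 246, 0]) cylinder(h = 346, r = 15);
  translate([252, 246, 0]) cylinder(h = 346, r = 15);
}
translate([222, 819, 0]) {
  translate([0, 0, 346]) cube([267, 261, 41]);
  translate([15, 15, 0]) cylinder(h = 346, r = 15);
  translate([252, 15, 0]) cylinder(h = 346, r = 15);
  translate([15, 246, 0]) cylinder(h = 346, r = 15);
  translate([252, 246, 0]) cylinder(h = 346, r = 15);
}
translate([-407, 209, 0]) {
  translate([0, 0, 346]) cube([267, 261, 41]);
  translate([15, 15, 0]) cylinder(h = 346, r = 15);
  translate([252, 15, 0]) cylinder(h = 346, r = 15);
  translate([15, 246, 0]) cylinder(h = 346, r = 15);
  translate([252, 246, 0]) cylinder(h = 346, r = 15);
}
translate([851, 209, 0]) {
  translate([0, 0, 346]) cube([267, 261, 41]);
  translate([15, 15, 0]) cylinder(h = 346, r = 15);
  translate([252, 15, 0]) cylinder(h = 346, r = 15);
  translate([15, 246, 0]) cylinder(h = 346, r = 15);
  translate([252, 246, 0]) cylinder(h = 346, r = 15);
}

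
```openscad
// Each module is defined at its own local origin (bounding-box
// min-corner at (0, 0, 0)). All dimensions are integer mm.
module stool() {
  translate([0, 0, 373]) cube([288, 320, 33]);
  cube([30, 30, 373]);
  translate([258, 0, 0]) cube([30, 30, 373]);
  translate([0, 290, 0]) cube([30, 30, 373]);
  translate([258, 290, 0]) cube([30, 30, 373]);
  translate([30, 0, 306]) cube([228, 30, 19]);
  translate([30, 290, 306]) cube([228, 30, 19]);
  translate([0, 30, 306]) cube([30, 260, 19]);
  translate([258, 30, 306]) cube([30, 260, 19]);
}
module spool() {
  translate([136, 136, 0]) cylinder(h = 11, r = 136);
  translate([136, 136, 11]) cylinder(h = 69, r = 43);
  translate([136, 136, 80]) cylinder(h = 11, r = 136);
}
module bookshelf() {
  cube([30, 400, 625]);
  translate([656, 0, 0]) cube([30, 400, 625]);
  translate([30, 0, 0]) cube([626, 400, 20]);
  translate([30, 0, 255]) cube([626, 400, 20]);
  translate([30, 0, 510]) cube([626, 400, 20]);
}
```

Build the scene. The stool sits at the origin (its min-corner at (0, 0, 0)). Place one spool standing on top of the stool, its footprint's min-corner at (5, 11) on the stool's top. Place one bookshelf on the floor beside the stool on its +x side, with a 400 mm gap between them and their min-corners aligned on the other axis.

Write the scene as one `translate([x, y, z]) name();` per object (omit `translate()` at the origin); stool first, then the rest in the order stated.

stool();
translate([5, 11, 406]) spool();
translate([688, 0, 0]) bookshelf();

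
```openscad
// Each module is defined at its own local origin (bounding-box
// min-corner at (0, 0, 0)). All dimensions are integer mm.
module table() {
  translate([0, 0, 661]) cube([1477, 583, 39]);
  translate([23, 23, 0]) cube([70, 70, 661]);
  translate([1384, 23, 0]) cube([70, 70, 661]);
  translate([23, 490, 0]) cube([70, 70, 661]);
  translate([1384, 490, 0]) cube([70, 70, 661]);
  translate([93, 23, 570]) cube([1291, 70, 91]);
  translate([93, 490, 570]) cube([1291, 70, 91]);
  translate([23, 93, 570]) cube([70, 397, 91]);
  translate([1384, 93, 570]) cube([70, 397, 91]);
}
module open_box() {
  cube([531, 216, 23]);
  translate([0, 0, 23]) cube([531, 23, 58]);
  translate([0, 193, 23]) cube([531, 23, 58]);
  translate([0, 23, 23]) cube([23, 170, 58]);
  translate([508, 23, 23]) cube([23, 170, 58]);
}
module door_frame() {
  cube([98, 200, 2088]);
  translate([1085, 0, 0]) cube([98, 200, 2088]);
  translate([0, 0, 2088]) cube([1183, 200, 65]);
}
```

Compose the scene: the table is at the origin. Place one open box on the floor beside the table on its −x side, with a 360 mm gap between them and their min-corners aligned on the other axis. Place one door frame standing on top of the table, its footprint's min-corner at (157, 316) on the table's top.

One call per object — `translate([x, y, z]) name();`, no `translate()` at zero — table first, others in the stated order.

table();
translate([-891, 0, 0]) open_box();
translate([157, 316, 700]) door_frame();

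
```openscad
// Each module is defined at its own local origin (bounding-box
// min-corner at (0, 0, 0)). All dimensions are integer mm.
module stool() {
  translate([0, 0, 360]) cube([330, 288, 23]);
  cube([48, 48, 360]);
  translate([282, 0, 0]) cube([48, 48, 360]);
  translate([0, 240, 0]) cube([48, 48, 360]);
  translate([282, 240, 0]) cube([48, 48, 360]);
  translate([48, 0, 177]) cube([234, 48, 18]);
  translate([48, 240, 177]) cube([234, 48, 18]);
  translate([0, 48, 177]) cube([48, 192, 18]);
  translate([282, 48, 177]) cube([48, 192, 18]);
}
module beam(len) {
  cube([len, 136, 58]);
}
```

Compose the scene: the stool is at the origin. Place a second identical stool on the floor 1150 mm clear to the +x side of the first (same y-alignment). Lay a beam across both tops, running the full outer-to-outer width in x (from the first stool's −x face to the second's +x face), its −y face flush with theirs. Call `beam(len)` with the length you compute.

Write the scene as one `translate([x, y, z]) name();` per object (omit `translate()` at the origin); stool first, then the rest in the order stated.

stool();
translate([1480, 0, 0]) stool();
translate([0, 0, 383]) beam(1810);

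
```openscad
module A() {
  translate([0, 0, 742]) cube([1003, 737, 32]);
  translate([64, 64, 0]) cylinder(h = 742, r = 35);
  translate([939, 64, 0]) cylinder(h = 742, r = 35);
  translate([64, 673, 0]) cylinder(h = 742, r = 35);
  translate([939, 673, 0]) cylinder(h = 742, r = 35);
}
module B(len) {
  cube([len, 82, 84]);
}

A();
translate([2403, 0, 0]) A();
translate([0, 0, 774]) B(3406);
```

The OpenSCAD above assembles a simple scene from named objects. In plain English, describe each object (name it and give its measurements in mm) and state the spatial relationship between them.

A is a rectangular dining table. The top is 1003×737×32 mm with its upper surface at z = 774 mm. It stands on four round legs of 70 mm diameter, each leg's bounding box inset 29 mm from the nearest pair of top edges, running from the floor to the underside of the top.

B is a rectangular beam 3406 mm long (x), 82 mm deep (y), 84 mm thick (z).

The beam spans the tops of two tables placed 1400 mm apart, resting at z = 774 mm.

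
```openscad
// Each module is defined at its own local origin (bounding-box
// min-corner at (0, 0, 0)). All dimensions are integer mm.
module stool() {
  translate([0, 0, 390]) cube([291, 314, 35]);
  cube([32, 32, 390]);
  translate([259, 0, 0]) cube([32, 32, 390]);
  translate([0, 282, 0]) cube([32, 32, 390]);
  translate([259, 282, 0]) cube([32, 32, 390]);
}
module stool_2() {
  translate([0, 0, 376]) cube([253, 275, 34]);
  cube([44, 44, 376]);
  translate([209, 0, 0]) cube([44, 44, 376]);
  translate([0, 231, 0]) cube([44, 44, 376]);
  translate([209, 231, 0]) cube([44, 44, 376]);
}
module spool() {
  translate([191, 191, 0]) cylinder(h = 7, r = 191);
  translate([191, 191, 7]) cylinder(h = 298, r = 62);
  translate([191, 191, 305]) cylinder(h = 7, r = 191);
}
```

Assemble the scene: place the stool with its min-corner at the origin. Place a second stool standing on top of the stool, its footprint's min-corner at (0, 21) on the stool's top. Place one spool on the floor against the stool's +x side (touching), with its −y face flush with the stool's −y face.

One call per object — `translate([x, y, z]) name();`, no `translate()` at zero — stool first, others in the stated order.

stool();
translate([0, 21, 425]) stool_2();
translate([291, 0, 0]) spool();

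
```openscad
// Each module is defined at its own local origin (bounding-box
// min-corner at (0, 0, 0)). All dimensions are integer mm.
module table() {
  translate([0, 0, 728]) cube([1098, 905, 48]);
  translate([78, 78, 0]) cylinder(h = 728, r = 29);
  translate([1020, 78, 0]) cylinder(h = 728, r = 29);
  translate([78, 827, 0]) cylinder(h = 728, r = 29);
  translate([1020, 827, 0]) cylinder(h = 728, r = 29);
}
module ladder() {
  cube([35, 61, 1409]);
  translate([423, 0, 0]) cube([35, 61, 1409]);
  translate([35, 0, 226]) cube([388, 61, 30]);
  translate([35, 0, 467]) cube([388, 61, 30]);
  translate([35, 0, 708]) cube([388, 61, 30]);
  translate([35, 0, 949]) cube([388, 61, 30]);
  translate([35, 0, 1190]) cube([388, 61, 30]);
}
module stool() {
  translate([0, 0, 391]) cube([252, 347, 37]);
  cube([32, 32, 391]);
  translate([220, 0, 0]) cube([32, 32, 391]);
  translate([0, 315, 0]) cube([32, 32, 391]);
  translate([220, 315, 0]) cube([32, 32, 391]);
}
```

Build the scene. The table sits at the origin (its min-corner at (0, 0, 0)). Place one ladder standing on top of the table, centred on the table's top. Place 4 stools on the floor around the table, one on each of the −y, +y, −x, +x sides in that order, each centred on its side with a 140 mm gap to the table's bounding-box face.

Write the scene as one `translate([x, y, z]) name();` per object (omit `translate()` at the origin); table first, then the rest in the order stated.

table();
translate([320, 422, 776]) ladder();
translate([423, -487, 0]) stool();
translate([423, 1045, 0]) stool();
translate([-392, 279, 0]) stool();
translate([1238, 279, 0]) stool();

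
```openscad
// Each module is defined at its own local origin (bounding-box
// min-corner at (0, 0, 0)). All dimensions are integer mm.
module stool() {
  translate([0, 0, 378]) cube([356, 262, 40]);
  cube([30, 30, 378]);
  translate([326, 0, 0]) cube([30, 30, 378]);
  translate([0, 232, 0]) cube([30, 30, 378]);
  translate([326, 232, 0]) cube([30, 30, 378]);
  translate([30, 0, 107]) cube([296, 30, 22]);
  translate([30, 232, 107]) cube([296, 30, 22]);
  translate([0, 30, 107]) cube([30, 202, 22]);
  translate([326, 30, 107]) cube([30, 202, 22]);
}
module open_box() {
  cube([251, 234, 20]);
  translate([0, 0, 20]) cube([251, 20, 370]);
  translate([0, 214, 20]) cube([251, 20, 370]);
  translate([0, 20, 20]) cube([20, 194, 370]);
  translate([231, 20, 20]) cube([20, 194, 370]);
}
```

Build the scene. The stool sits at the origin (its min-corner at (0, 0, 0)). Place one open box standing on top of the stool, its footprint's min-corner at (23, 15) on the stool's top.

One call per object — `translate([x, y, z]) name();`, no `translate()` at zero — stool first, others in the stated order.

stool();
translate([23, 15, 418]) open_box();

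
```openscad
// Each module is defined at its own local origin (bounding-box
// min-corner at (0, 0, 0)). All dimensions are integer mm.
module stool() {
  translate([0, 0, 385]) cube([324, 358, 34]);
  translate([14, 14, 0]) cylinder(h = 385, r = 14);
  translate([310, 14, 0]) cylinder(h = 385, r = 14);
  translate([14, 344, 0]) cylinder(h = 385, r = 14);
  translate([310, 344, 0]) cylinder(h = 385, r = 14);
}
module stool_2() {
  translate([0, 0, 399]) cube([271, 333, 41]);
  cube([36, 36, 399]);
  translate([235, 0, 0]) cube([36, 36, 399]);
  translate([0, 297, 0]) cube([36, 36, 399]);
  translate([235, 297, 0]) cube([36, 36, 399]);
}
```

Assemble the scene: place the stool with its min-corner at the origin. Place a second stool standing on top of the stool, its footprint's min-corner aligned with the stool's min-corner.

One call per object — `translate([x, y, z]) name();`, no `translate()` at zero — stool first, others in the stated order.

stool();
translate([0, 0, 419]) stool_2();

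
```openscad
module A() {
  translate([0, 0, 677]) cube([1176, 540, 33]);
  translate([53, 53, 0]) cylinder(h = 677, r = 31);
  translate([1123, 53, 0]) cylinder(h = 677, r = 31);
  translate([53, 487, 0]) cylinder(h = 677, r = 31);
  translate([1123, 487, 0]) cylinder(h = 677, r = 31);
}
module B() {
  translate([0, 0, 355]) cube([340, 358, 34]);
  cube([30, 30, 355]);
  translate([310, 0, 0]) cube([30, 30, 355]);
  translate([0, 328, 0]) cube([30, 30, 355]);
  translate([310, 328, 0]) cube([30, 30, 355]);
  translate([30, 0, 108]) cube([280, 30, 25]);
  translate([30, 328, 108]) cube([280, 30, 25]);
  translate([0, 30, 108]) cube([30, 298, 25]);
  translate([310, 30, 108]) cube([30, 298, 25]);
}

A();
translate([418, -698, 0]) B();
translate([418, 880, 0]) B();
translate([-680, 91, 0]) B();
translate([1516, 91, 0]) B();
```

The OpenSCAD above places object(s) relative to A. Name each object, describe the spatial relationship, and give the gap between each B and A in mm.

A is a table. B is a stool. Four stools sit around the table at the −y, +y, −x, +x sides. The gap between each stool and the table is 340 mm.

Each stool's nearest face is 340 mm from the table's bounding box.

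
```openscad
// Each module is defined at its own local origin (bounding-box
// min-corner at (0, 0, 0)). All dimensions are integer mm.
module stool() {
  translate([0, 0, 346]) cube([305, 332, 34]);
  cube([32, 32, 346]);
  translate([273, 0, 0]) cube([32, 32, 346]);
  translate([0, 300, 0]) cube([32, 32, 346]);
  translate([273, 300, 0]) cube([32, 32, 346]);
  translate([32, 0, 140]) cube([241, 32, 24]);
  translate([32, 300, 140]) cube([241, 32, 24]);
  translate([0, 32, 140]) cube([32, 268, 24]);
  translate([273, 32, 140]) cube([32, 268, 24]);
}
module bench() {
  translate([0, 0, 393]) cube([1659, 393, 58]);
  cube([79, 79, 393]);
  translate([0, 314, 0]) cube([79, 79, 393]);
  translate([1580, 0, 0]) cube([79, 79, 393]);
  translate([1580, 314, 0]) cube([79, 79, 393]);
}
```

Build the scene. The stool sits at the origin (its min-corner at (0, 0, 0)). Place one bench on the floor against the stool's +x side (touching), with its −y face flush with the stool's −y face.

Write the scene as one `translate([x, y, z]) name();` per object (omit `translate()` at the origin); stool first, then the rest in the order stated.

stool();
translate([305, 0, 0]) bench();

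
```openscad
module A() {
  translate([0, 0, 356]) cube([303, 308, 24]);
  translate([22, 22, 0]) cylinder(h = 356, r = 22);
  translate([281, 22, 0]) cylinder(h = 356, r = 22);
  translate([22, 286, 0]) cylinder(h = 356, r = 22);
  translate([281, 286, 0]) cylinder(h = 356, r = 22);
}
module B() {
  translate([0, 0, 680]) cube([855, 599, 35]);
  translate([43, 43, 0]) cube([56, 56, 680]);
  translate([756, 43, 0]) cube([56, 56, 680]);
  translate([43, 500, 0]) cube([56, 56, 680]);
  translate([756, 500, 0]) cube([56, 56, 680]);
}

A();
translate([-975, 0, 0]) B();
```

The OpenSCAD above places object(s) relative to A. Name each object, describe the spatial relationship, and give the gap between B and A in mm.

A is a stool. B is a table. The table is on the floor beside the stool on its −x side. The gap between the table and the stool is 120 mm.

The table's nearest face is 120 mm from the stool's −x face.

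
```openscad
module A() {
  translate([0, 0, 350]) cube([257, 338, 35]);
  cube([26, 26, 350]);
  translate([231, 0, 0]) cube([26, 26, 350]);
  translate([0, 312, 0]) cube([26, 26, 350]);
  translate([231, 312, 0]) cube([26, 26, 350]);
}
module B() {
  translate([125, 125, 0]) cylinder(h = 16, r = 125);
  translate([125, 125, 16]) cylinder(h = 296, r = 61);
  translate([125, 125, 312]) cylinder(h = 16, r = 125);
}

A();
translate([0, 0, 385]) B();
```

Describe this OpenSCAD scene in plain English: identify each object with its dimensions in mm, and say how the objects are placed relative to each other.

A is a simple wooden stool: a rectangular seat 257 mm (x) by 338 mm (y), 35 mm thick, top face at z = 385 mm, on four square legs, each 26×26 mm in cross-section. The legs rest on z = 0, each flush with a corner of the seat.

B is a spool: two coaxial disc flanges of radius 125 mm and thickness 16 mm, joined by a core cylinder of radius 61 mm and height 296 mm. The lower flange rests on z = 0 and the three cylinders share a vertical axis.

The spool is on top of the stool.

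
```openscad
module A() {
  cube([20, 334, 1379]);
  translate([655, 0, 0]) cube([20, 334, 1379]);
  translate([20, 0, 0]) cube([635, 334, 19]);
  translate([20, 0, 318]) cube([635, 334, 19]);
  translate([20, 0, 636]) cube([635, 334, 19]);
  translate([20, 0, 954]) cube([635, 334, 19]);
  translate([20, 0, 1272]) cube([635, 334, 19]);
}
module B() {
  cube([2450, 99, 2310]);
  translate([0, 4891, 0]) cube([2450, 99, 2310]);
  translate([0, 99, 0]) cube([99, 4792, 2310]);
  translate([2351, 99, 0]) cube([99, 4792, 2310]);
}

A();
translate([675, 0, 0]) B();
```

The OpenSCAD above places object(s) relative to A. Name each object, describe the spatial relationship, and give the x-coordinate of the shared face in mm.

The bookshelf's +x face and the house frame's −x face are both at x = 675 mm.

A is a bookshelf. B is a house frame. The house frame is against the bookshelf's +x side, with their −y faces flush. The x-coordinate of the shared face is 675 mm.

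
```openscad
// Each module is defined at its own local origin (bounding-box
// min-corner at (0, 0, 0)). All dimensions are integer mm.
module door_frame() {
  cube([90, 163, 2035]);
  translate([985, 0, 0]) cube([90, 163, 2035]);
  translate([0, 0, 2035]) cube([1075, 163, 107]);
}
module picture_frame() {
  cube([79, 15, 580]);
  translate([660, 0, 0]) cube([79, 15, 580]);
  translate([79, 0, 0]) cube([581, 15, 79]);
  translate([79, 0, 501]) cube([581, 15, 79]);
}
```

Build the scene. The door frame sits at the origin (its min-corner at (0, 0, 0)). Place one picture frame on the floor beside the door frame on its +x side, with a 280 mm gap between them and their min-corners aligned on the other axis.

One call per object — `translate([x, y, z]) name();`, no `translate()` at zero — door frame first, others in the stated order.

door_frame();
translate([1355, 0, 0]) picture_frame();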